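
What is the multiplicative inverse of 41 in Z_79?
Since 79 is prime, by Fermat 41^(-1) ≡ 41^{77} ≡ 27 mod 79. Verify: 41 × 27 = 1107 ≡ 1 mod 79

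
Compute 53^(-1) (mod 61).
Since 61 is prime, by Fermat 53^(-1) ≡ 53^{59} ≡ 38 (mod 61). Verify: 53 × 38 = 2014 ≡ 1 (mod 61)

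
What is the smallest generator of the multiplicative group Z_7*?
g = 3. For each prime q|6: 3^{3}≡6, 3^{2}≡2, none ≡ 1, so ord_7(3) = 6 and 3 is a primitive root.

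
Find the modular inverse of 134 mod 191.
Since 191 is prime, by Fermat 134^(-1) ≡ 134^{189} ≡ 67 mod 191. Verify: 134 × 67 = 8978 ≡ 1 mod 191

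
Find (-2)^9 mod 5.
Using Fermat: (-2)^{4} ≡ 1 mod 5. 9 ≡ 1 mod 4. So (-2)^{9} ≡ (-2)^{1} ≡ 3 mod 5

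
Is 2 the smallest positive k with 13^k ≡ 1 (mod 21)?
Powers of 13 mod 21: 13^1≡13, 13^2≡1. First k with 13^k≡1 is k=2. Yes, ord_21(13) = 2.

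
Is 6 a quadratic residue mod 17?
By Euler's criterion: 6^{8} ≡ 16 (mod 17). Since this equals -1 (≡ 16), 6 is not a QR.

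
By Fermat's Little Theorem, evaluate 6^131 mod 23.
By Fermat: 6^{22} ≡ 1 mod 23. 131 = 5×22 + 21. So 6^{131} ≡ 6^{21} ≡ 4 mod 23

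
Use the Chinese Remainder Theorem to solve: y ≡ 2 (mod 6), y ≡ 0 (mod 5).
M = 6 × 5 = 30. M₁ = 5, y₁ ≡ 5 (mod 6). M₂ = 6, y₂ ≡ 1 (mod 5). y = 2×5×5 + 0×6×1 ≡ 20 (mod 30)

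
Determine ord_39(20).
Powers of 20 mod 39: 20^1≡20, 20^2≡10, 20^3≡5, 20^4≡22, 20^5≡11, 20^6≡25, 20^7≡32, 20^8≡16, 20^9≡8, 20^10≡4, 20^11≡2, 20^12≡1. So the order of 20 is 12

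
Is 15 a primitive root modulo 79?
15^{26} ≡ 1 (mod 79) and 26 < 78, so ord_79(15) = 26 ≠ 78 and 15 is not a primitive root.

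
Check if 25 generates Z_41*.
25^{10} ≡ 1 (mod 41) and 10 < 40, so ord_41(25) = 10 ≠ 40 and 25 is not a primitive root.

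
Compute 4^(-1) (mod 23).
Since 23 is prime, by Fermat 4^(-1) ≡ 4^{21} ≡ 6 (mod 23). Verify: 4 × 6 = 24 ≡ 1 (mod 23)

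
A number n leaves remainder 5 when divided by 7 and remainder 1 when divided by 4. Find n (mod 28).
M = 7 × 4 = 28. M₁ = 4, y₁ ≡ 2 (mod 7). M₂ = 7, y₂ ≡ 3 (mod 4). n = 5×4×2 + 1×7×3 ≡ 5 (mod 28)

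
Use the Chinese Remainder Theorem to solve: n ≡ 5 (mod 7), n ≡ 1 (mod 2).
M = 7 × 2 = 14. M₁ = 2, y₁ ≡ 4 (mod 7). M₂ = 7, y₂ ≡ 1 (mod 2). n = 5×2×4 + 1×7×1 ≡ 5 (mod 14)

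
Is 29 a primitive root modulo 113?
ord_113(29) divides 112. For each prime q|112: 29^{56}≡112, 29^{16}≡109, none ≡ 1. So 29 has order 112 and is a primitive root mod 113.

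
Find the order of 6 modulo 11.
Powers of 6 mod 11: 6^1≡6, 6^2≡3, 6^3≡7, 6^4≡9, 6^5≡10, 6^6≡5, 6^7≡8, 6^8≡4, 6^9≡2, 6^10≡1. So the order of 6 is 10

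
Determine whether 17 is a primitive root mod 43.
17^{21} ≡ 1 (mod 43) and 21 < 42, so ord_43(17) = 21 ≠ 42 and 17 is not a primitive root.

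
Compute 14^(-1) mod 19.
Since 19 is prime, by Fermat 14^(-1) ≡ 14^{17} ≡ 15 mod 19. Verify: 14 × 15 = 210 ≡ 1 mod 19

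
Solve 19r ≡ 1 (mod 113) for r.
Since 113 is prime, by Fermat 19^(-1) ≡ 19^{111} ≡ 6 (mod 113). Verify: 19 × 6 = 114 ≡ 1 (mod 113)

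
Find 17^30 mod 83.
By repeated squaring mod 83: 17^{1}≡17, 17^{2}≡40, 17^{4}≡23, 17^{8}≡31, 17^{16}≡48. Then 17^{30} = 17^{16+8+4+2} ≡ 48 × 31 × 23 × 40 ≡ 41 mod 83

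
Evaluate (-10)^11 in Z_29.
By repeated squaring mod 29: (-10)^{1}≡19, (-10)^{2}≡13, (-10)^{4}≡24, (-10)^{8}≡25. Then (-10)^{11} = (-10)^{8+2+1} ≡ 25 × 13 × 19 ≡ 27 mod 29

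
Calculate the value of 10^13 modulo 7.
Using Fermat: 10^{6} ≡ 1 (mod 7). 13 ≡ 1 (mod 6). So 10^{13} ≡ 10^{1} ≡ 3 (mod 7)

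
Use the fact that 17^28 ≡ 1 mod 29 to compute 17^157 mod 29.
By Fermat: 17^{28} ≡ 1 mod 29. 157 ≡ 17 mod 28. So 17^{157} ≡ 17^{17} ≡ 17 mod 29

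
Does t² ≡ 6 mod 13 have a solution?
By Euler's criterion: 6^{6} ≡ 12 mod 13. Since this equals -1 (≡ 12), 6 is not a QR.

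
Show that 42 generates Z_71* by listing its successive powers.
42^1, 42^2, ..., 42^{70} mod 71: [42, 60, 35, 50, 41, 18, 46, 15, 62, 48, 28, 40, 47, 57, 51, 12, 7, 10, 65, 32, 66, 3, 55, 38, 34, 8, 52, 54, 67, 45, 44, 2, 13, 49, 70, 29, 11, 36, 21, 30, 53, 25, 56, 9, 23, 43, 31, 24, 14, 20, 59, 64, 61, 6, 39, 5, 68, 16, 33, 37, 63, 19, 17, 4, 26, 27, 69, 58, 22, 1]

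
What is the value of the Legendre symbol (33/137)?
(33/137) = 33^{68} mod 137 = -1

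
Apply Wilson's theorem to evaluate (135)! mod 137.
(136)! = (135)! × (136) ≡ -1 (mod 137). So (135)! ≡ -1 × (136)^(-1) ≡ (-1)×(-1) = 1 (mod 137)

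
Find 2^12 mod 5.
Using Fermat: 2^{4} ≡ 1 mod 5. 12 ≡ 0 mod 4. So 2^{12} ≡ 2^{0} ≡ 1 mod 5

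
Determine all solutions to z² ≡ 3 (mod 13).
The square roots of 3 mod 13 are 9 and 4. Verify: 9² = 81 ≡ 3 (mod 13)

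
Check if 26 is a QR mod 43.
By Euler's criterion: 26^{21} ≡ 42 (mod 43). Since this equals -1 (≡ 42), 26 is not a QR.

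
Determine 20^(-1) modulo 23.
Since 23 is prime, by Fermat 20^(-1) ≡ 20^{21} ≡ 15 mod 23. Verify: 20 × 15 = 300 ≡ 1 mod 23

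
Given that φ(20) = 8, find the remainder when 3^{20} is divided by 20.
By Euler: 3^{8} ≡ 1 (mod 20) since gcd(3, 20) = 1. 20 = 2×8 + 4. So 3^{20} ≡ 3^{4} ≡ 1 (mod 20)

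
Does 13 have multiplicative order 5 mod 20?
Powers of 13 mod 20: 13^1≡13, 13^2≡9, 13^3≡17, 13^4≡1. Already 13^4≡1, so the order is 4 < 5. No, the actual order is 4.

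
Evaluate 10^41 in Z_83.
By repeated squaring (mod 83): 10^{1}≡10, 10^{2}≡17, 10^{4}≡40, 10^{8}≡23, 10^{16}≡31, 10^{32}≡48. Then 10^{41} = 10^{32+8+1} ≡ 48 × 23 × 10 ≡ 1 (mod 83)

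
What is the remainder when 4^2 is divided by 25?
4^{2} = 16 ≡ 16 mod 25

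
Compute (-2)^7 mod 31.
By repeated squaring (mod 31): (-2)^{1}≡29, (-2)^{2}≡4, (-2)^{4}≡16. Then (-2)^{7} = (-2)^{4+2+1} ≡ 16 × 4 × 29 ≡ 27 (mod 31)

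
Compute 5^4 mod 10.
5^{4} = 625 ≡ 5 (mod 10)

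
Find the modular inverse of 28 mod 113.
Since 113 is prime, by Fermat 28^(-1) ≡ 28^{111} ≡ 109 (mod 113). Verify: 28 × 109 = 3052 ≡ 1 (mod 113)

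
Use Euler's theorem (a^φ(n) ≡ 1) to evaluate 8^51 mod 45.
By Euler: 8^{24} ≡ 1 mod 45 since gcd(8, 45) = 1. 51 = 2×24 + 3. So 8^{51} ≡ 8^{3} ≡ 17 mod 45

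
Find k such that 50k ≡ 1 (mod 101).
Since 101 is prime, by Fermat 50^(-1) ≡ 50^{99} ≡ 99 (mod 101). Verify: 50 × 99 = 4950 ≡ 1 (mod 101)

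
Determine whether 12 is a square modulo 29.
By Euler's criterion: 12^{14} ≡ 28 mod 29. Since this equals -1 (≡ 28), 12 is not a QR.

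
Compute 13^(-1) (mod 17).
Since 17 is prime, by Fermat 13^(-1) ≡ 13^{15} ≡ 4 (mod 17). Verify: 13 × 4 = 52 ≡ 1 (mod 17)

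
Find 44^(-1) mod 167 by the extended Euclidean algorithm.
Extended GCD: 44(19) + 167(-5) = 1. So 44^(-1) ≡ 19 mod 167. Verify: 44 × 19 = 836 ≡ 1 mod 167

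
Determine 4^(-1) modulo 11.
Since 11 is prime, by Fermat 4^(-1) ≡ 4^{9} ≡ 3 (mod 11). Verify: 4 × 3 = 12 ≡ 1 (mod 11)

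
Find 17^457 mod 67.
Using Fermat: 17^{66} ≡ 1 mod 67. 457 ≡ 61 mod 66. So 17^{457} ≡ 17^{61} ≡ 19 mod 67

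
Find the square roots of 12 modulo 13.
The square roots of 12 mod 13 are 8 and 5. Verify: 8² = 64 ≡ 12 mod 13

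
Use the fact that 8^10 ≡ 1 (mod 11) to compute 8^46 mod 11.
By Fermat: 8^{10} ≡ 1 (mod 11). 46 = 4×10 + 6. So 8^{46} ≡ 8^{6} ≡ 3 (mod 11)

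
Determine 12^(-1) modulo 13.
Since 13 is prime, by Fermat 12^(-1) ≡ 12^{11} ≡ 12 mod 13. Verify: 12 × 12 = 144 ≡ 1 mod 13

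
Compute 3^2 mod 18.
3^{2} = 9 ≡ 9 (mod 18)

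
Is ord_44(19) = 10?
Powers of 19 mod 44: 19^1≡19, 19^2≡9, 19^3≡39, 19^4≡37, 19^5≡43, 19^6≡25, 19^7≡35, 19^8≡5, 19^9≡7, 19^10≡1. First k with 19^k≡1 is k=10. Yes, ord_44(19) = 10.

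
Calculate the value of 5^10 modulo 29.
By repeated squaring mod 29: 5^{1}≡5, 5^{2}≡25, 5^{4}≡16, 5^{8}≡24. Then 5^{10} = 5^{8+2} ≡ 24 × 25 ≡ 20 mod 29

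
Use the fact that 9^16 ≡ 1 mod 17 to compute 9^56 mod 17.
By Fermat: 9^{16} ≡ 1 mod 17. 56 = 3×16 + 8. So 9^{56} ≡ 9^{8} ≡ 1 mod 17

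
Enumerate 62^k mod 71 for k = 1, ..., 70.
62^1, 62^2, ..., 62^{70} mod 71: [62, 10, 52, 29, 23, 6, 17, 60, 28, 32, 67, 36, 31, 5, 26, 50, 47, 3, 44, 30, 14, 16, 69, 18, 51, 38, 13, 25, 59, 37, 22, 15, 7, 8, 70, 9, 61, 19, 42, 48, 65, 54, 11, 43, 39, 4, 35, 40, 66, 45, 21, 24, 68, 27, 41, 57, 55, 2, 53, 20, 33, 58, 46, 12, 34, 49, 56, 64, 63, 1]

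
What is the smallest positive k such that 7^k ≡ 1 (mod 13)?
Powers of 7 mod 13: 7^1≡7, 7^2≡10, 7^3≡5, 7^4≡9, 7^5≡11, 7^6≡12, 7^7≡6, 7^8≡3, 7^9≡8, 7^10≡4, 7^11≡2, 7^12≡1. So the order of 7 is 12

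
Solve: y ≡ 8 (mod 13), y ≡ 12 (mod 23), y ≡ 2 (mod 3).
M = 13 × 23 × 3 = 897. M₁ = 69, y₁ ≡ 10 (mod 13). M₂ = 39, y₂ ≡ 13 (mod 23). M₃ = 299, y₃ ≡ 2 (mod 3). y = 8×69×10 + 12×39×13 + 2×299×2 ≡ 242 (mod 897)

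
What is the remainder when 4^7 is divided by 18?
By repeated squaring (mod 18): 4^{1}≡4, 4^{2}≡16, 4^{4}≡4. Then 4^{7} = 4^{4+2+1} ≡ 4 × 16 × 4 ≡ 4 (mod 18)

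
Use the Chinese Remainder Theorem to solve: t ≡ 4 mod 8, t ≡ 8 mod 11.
M = 8 × 11 = 88. M₁ = 11, y₁ ≡ 3 mod 8. M₂ = 8, y₂ ≡ 7 mod 11. t = 4×11×3 + 8×8×7 ≡ 52 mod 88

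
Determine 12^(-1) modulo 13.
Since 13 is prime, by Fermat 12^(-1) ≡ 12^{11} ≡ 12 mod 13. Verify: 12 × 12 = 144 ≡ 1 mod 13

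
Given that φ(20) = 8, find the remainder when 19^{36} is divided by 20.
By Euler: 19^{8} ≡ 1 mod 20 since gcd(19, 20) = 1. 36 = 4×8 + 4. So 19^{36} ≡ 19^{4} ≡ 1 mod 20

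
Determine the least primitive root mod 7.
g = 3. For each prime q|6: 3^{3}≡6, 3^{2}≡2, none ≡ 1, so ord_7(3) = 6 and 3 is a primitive root.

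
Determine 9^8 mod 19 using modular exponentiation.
By repeated squaring (mod 19): 9^{1}≡9, 9^{2}≡5, 9^{4}≡6, 9^{8}≡17. So 9^{8} ≡ 17 (mod 19)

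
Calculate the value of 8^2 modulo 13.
8^{2} = 64 ≡ 12 (mod 13)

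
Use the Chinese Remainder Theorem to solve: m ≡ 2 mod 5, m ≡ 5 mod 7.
M = 5 × 7 = 35. M₁ = 7, y₁ ≡ 3 mod 5. M₂ = 5, y₂ ≡ 3 mod 7. m = 2×7×3 + 5×5×3 ≡ 12 mod 35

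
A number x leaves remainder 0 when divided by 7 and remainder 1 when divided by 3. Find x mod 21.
M = 7 × 3 = 21. M₁ = 3, y₁ ≡ 5 mod 7. M₂ = 7, y₂ ≡ 1 mod 3. x = 0×3×5 + 1×7×1 ≡ 7 mod 21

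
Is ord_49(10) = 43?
Powers of 10 mod 49: 10^1≡10, 10^2≡2, 10^3≡20, 10^4≡4, 10^5≡40, 10^6≡8, 10^7≡31, 10^8≡16, 10^9≡13, 10^10≡32, 10^11≡26, 10^12≡15, 10^13≡3, 10^14≡30, 10^15≡6, 10^16≡11, 10^17≡12, 10^18≡22, 10^19≡24, 10^20≡44, 10^21≡48, 10^22≡39, 10^23≡47, 10^24≡29, 10^25≡45, 10^26≡9, 10^27≡41, 10^28≡18, 10^29≡33, 10^30≡36, 10^31≡17, 10^32≡23, 10^33≡34, 10^34≡46, 10^35≡19, 10^36≡43, 10^37≡38, 10^38≡37, 10^39≡27, 10^40≡25, 10^41≡5, 10^42≡1. Already 10^42≡1, so the order is 42 < 43. No, the actual order is 42.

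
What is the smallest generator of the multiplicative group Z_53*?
g = 2. Powers: [2, 4, 8, 16, 32, 11, ...] generates all 52 non-zero residues.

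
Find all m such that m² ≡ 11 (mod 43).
The square roots of 11 mod 43 are 21 and 22. Verify: 21² = 441 ≡ 11 (mod 43)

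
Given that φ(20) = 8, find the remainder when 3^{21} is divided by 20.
By Euler: 3^{8} ≡ 1 (mod 20) since gcd(3, 20) = 1. 21 = 2×8 + 5. So 3^{21} ≡ 3^{5} ≡ 3 (mod 20)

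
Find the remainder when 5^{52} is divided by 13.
By Fermat: 5^{12} ≡ 1 mod 13. 52 = 4×12 + 4. So 5^{52} ≡ 5^{4} ≡ 1 mod 13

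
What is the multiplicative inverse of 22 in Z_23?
Since 23 is prime, by Fermat 22^(-1) ≡ 22^{21} ≡ 22 (mod 23). Verify: 22 × 22 = 484 ≡ 1 (mod 23)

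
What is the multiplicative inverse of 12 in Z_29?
Since 29 is prime, by Fermat 12^(-1) ≡ 12^{27} ≡ 17 mod 29. Verify: 12 × 17 = 204 ≡ 1 mod 29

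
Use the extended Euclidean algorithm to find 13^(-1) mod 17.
Extended GCD: 13(4) + 17(-3) = 1. So 13^(-1) ≡ 4 (mod 17). Verify: 13 × 4 = 52 ≡ 1 (mod 17)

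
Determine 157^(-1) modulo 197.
Since 197 is prime, by Fermat 157^(-1) ≡ 157^{195} ≡ 64 mod 197. Verify: 157 × 64 = 10048 ≡ 1 mod 197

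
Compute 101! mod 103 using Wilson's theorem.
(102)! = (101)! × (102) ≡ -1 mod 103. So (101)! ≡ -1 × (102)^(-1) ≡ (-1)×(-1) = 1 mod 103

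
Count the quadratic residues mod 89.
For prime 89, there are (p-1)/2 = (89-1)/2 = 44 quadratic residues (excluding 0).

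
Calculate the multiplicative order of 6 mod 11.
Powers of 6 mod 11: 6^1≡6, 6^2≡3, 6^3≡7, 6^4≡9, 6^5≡10, 6^6≡5, 6^7≡8, 6^8≡4, 6^9≡2, 6^10≡1. ord_11(6) = 10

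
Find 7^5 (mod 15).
By repeated squaring (mod 15): 7^{1}≡7, 7^{2}≡4, 7^{4}≡1. Then 7^{5} = 7^{4+1} ≡ 1 × 7 ≡ 7 (mod 15)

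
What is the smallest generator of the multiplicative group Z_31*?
g = 3. For each prime q|30: 3^{15}≡30, 3^{10}≡25, 3^{6}≡16, none ≡ 1, so ord_31(3) = 30 and 3 is a primitive root.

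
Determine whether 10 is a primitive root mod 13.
10^{6} ≡ 1 (mod 13) and 6 < 12, so ord_13(10) = 6 ≠ 12 and 10 is not a primitive root.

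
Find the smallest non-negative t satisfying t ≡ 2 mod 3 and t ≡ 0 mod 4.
M = 3 × 4 = 12. M₁ = 4, y₁ ≡ 1 mod 3. M₂ = 3, y₂ ≡ 3 mod 4. t = 2×4×1 + 0×3×3 ≡ 8 mod 12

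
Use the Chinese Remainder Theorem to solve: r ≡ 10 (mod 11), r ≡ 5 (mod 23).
M = 11 × 23 = 253. M₁ = 23, y₁ ≡ 1 (mod 11). M₂ = 11, y₂ ≡ 21 (mod 23). r = 10×23×1 + 5×11×21 ≡ 120 (mod 253)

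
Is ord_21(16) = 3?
Powers of 16 mod 21: 16^1≡16, 16^2≡4, 16^3≡1. First k with 16^k≡1 is k=3. Yes, ord_21(16) = 3.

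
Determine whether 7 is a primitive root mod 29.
7^{7} ≡ 1 (mod 29) and 7 < 28, so ord_29(7) = 7 ≠ 28 and 7 is not a primitive root.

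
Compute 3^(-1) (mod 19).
Since 19 is prime, by Fermat 3^(-1) ≡ 3^{17} ≡ 13 (mod 19). Verify: 3 × 13 = 39 ≡ 1 (mod 19)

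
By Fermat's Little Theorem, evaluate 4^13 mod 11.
By Fermat: 4^{10} ≡ 1 (mod 11). So 4^{13} = 4^{10} · 4^{3} ≡ 4^{3} ≡ 9 (mod 11)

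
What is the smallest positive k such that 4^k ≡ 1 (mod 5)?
Powers of 4 mod 5: 4^1≡4, 4^2≡1. Order = 2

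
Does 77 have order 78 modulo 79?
ord_79(77) divides 78. For each prime q|78: 77^{39}≡78, 77^{26}≡23, 77^{6}≡64, none ≡ 1. So 77 has order 78 and is a primitive root mod 79.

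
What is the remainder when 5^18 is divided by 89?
By repeated squaring (mod 89): 5^{1}≡5, 5^{2}≡25, 5^{4}≡2, 5^{8}≡4, 5^{16}≡16. Then 5^{18} = 5^{16+2} ≡ 16 × 25 ≡ 44 (mod 89)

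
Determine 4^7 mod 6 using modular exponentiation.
By repeated squaring (mod 6): 4^{1}≡4, 4^{2}≡4, 4^{4}≡4. Then 4^{7} = 4^{4+2+1} ≡ 4 × 4 × 4 ≡ 4 (mod 6)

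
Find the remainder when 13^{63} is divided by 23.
By Fermat: 13^{22} ≡ 1 (mod 23). 63 = 2×22 + 19. So 13^{63} ≡ 13^{19} ≡ 2 (mod 23)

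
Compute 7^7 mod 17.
By repeated squaring mod 17: 7^{1}≡7, 7^{2}≡15, 7^{4}≡4. Then 7^{7} = 7^{4+2+1} ≡ 4 × 15 × 7 ≡ 12 mod 17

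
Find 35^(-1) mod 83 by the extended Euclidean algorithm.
Extended GCD: 35(19) + 83(-8) = 1. So 35^(-1) ≡ 19 mod 83. Verify: 35 × 19 = 665 ≡ 1 mod 83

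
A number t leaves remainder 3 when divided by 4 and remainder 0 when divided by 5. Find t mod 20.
M = 4 × 5 = 20. M₁ = 5, y₁ ≡ 1 mod 4. M₂ = 4, y₂ ≡ 4 mod 5. t = 3×5×1 + 0×4×4 ≡ 15 mod 20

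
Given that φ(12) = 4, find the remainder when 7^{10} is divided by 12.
By Euler: 7^{4} ≡ 1 (mod 12) since gcd(7, 12) = 1. 10 = 2×4 + 2. So 7^{10} ≡ 7^{2} ≡ 1 (mod 12)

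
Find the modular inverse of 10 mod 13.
Since 13 is prime, by Fermat 10^(-1) ≡ 10^{11} ≡ 4 mod 13. Verify: 10 × 4 = 40 ≡ 1 mod 13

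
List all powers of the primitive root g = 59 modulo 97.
59^1, 59^2, ..., 59^{96} mod 97: [59, 86, 30, 24, 58, 27, 41, 91, 34, 66, 14, 50, 40, 32, 45, 36, 87, 89, 13, 88, 51, 2, 21, 75, 60, 48, 19, 54, 82, 85, 68, 35, 28, 3, 80, 64, 90, 72, 77, 81, 26, 79, 5, 4, 42, 53, 23, 96, 38, 11, 67, 73, 39, 70, 56, 6, 63, 31, 83, 47, 57, 65, 52, 61, 10, 8, 84, 9, 46, 95, 76, 22, 37, 49, 78, 43, 15, 12, 29, 62, 69, 94, 17, 33, 7, 25, 20, 16, 71, 18, 92, 93, 55, 44, 74, 1]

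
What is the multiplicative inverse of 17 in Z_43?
Since 43 is prime, by Fermat 17^(-1) ≡ 17^{41} ≡ 38 (mod 43). Verify: 17 × 38 = 646 ≡ 1 (mod 43)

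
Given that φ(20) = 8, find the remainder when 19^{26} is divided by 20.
By Euler: 19^{8} ≡ 1 mod 20 since gcd(19, 20) = 1. 26 = 3×8 + 2. So 19^{26} ≡ 19^{2} ≡ 1 mod 20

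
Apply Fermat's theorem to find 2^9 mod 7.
By Fermat: 2^{6} ≡ 1 mod 7. So 2^{9} = 2^{6} · 2^{3} ≡ 2^{3} ≡ 1 mod 7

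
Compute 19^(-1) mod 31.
Since 31 is prime, by Fermat 19^(-1) ≡ 19^{29} ≡ 18 mod 31. Verify: 19 × 18 = 342 ≡ 1 mod 31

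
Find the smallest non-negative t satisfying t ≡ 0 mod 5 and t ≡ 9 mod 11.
M = 5 × 11 = 55. M₁ = 11, y₁ ≡ 1 mod 5. M₂ = 5, y₂ ≡ 9 mod 11. t = 0×11×1 + 9×5×9 ≡ 20 mod 55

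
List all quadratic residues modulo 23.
QRs mod 23: {1, 2, 3, 4, 6, 8, 9, 12, 13, 16, 18}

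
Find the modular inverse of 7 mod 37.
Since 37 is prime, by Fermat 7^(-1) ≡ 7^{35} ≡ 16 mod 37. Verify: 7 × 16 = 112 ≡ 1 mod 37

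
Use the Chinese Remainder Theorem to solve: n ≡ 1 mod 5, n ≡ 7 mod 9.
M = 5 × 9 = 45. M₁ = 9, y₁ ≡ 4 mod 5. M₂ = 5, y₂ ≡ 2 mod 9. n = 1×9×4 + 7×5×2 ≡ 16 mod 45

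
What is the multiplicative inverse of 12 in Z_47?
Since 47 is prime, by Fermat 12^(-1) ≡ 12^{45} ≡ 4 mod 47. Verify: 12 × 4 = 48 ≡ 1 mod 47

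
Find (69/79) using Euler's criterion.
(69/79) = 69^{39} mod 79 = -1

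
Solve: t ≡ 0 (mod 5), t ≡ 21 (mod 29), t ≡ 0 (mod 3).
M = 5 × 29 × 3 = 435. M₁ = 87, y₁ ≡ 3 (mod 5). M₂ = 15, y₂ ≡ 2 (mod 29). M₃ = 145, y₃ ≡ 1 (mod 3). t = 0×87×3 + 21×15×2 + 0×145×1 ≡ 195 (mod 435)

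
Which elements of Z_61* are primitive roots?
There are φ(60) = 16 primitive roots mod 61: {2, 6, 7, 10, 17, 18, 26, 30, 31, 35, 43, 44, 51, 54, 55, 59}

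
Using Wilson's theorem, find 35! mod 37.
(36)! = (35)! × (36) ≡ -1 mod 37. So (35)! ≡ -1 × (36)^(-1) ≡ (-1)×(-1) = 1 mod 37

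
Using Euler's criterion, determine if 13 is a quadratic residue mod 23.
By Euler's criterion: 13^{11} ≡ 1 mod 23. Since this equals 1, 13 is a QR.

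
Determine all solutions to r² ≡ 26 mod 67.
The square roots of 26 mod 67 are 19 and 48. Verify: 19² = 361 ≡ 26 mod 67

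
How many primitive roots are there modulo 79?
A prime p has φ(p-1) primitive roots; here φ(78) = 24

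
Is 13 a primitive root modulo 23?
13^{11} ≡ 1 mod 23 and 11 < 22, so ord_23(13) = 11 ≠ 22 and 13 is not a primitive root.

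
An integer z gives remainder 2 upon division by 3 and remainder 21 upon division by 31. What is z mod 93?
M = 3 × 31 = 93. M₁ = 31, y₁ ≡ 1 mod 3. M₂ = 3, y₂ ≡ 21 mod 31. z = 2×31×1 + 21×3×21 ≡ 83 mod 93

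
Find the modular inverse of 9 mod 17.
Since 17 is prime, by Fermat 9^(-1) ≡ 9^{15} ≡ 2 mod 17. Verify: 9 × 2 = 18 ≡ 1 mod 17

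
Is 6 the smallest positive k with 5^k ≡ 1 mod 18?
Powers of 5 mod 18: 5^1≡5, 5^2≡7, 5^3≡17, 5^4≡13, 5^5≡11, 5^6≡1. First k with 5^k≡1 is k=6. Yes, ord_18(5) = 6.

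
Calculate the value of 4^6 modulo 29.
By repeated squaring mod 29: 4^{1}≡4, 4^{2}≡16, 4^{4}≡24. Then 4^{6} = 4^{4+2} ≡ 24 × 16 ≡ 7 mod 29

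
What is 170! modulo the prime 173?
(172)! = (170)! × (171) × (172) ≡ -1 mod 173. So (170)! ≡ -1 × [(172)(171)]^(-1) ≡ 86 mod 173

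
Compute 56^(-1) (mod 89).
Since 89 is prime, by Fermat 56^(-1) ≡ 56^{87} ≡ 62 (mod 89). Verify: 56 × 62 = 3472 ≡ 1 (mod 89)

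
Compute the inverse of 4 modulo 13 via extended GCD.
Extended GCD: 4(-3) + 13(1) = 1. So 4^(-1) ≡ -3 ≡ 10 (mod 13). Verify: 4 × 10 = 40 ≡ 1 (mod 13)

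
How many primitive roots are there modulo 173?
There are φ(173-1) = φ(172) = 84 primitive roots modulo 173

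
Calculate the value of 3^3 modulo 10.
3^{3} = 27 ≡ 7 mod 10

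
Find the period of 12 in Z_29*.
Powers of 12 mod 29: 12^1≡12, 12^2≡28, 12^3≡17, 12^4≡1. So the order of 12 is 4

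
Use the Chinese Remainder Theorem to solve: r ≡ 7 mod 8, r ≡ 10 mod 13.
M = 8 × 13 = 104. M₁ = 13, y₁ ≡ 5 mod 8. M₂ = 8, y₂ ≡ 5 mod 13. r = 7×13×5 + 10×8×5 ≡ 23 mod 104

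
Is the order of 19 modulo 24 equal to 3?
Powers of 19 mod 24: 19^1≡19, 19^2≡1. Already 19^2≡1, so the order is 2 < 3. No, the actual order is 2.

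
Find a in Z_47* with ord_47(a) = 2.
46 has order 2 mod 47 since 46^{2} ≡ 1 mod 47 and no smaller power works.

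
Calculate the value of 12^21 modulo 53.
By repeated squaring mod 53: 12^{1}≡12, 12^{2}≡38, 12^{4}≡13, 12^{8}≡10, 12^{16}≡47. Then 12^{21} = 12^{16+4+1} ≡ 47 × 13 × 12 ≡ 18 mod 53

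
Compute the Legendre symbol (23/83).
(23/83) = 23^{41} mod 83 = 1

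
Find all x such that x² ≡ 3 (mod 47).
The square roots of 3 mod 47 are 12 and 35. Verify: 12² = 144 ≡ 3 (mod 47)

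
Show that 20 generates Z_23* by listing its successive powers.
20^1, 20^2, ..., 20^{22} mod 23: [20, 9, 19, 12, 10, 16, 21, 6, 5, 8, 22, 3, 14, 4, 11, 13, 7, 2, 17, 18, 15, 1]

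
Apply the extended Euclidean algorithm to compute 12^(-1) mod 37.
Extended GCD: 12(-3) + 37(1) = 1. So 12^(-1) ≡ -3 ≡ 34 (mod 37). Verify: 12 × 34 = 408 ≡ 1 (mod 37)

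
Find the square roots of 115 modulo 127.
The square roots of 115 mod 127 are 49 and 78. Verify: 49² = 2401 ≡ 115 (mod 127)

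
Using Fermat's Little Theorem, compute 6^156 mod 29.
By Fermat: 6^{28} ≡ 1 (mod 29). 156 = 5×28 + 16. So 6^{156} ≡ 6^{16} ≡ 7 (mod 29)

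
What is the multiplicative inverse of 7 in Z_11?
Since 11 is prime, by Fermat 7^(-1) ≡ 7^{9} ≡ 8 mod 11. Verify: 7 × 8 = 56 ≡ 1 mod 11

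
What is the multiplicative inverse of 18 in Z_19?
Since 19 is prime, by Fermat 18^(-1) ≡ 18^{17} ≡ 18 (mod 19). Verify: 18 × 18 = 324 ≡ 1 (mod 19)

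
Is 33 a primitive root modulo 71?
ord_71(33) divides 70. For each prime q|70: 33^{35}≡70, 33^{14}≡5, 33^{10}≡45, none ≡ 1. So 33 has order 70 and is a primitive root mod 71.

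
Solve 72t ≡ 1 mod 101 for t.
Since 101 is prime, by Fermat 72^(-1) ≡ 72^{99} ≡ 94 mod 101. Verify: 72 × 94 = 6768 ≡ 1 mod 101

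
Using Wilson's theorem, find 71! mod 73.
(72)! = (71)! × (72) ≡ -1 (mod 73). So (71)! ≡ -1 × (72)^(-1) ≡ (-1)×(-1) = 1 (mod 73)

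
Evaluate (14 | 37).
(14/37) = 14^{18} mod 37 = -1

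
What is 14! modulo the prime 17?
(16)! = (14)! × (15) × (16) ≡ -1 mod 17. So (14)! ≡ -1 × [(16)(15)]^(-1) ≡ 8 mod 17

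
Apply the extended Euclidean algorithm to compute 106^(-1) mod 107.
Extended GCD: 106(-1) + 107(1) = 1. So 106^(-1) ≡ -1 ≡ 106 (mod 107). Verify: 106 × 106 = 11236 ≡ 1 (mod 107)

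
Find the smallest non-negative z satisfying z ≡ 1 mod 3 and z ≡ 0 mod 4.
M = 3 × 4 = 12. M₁ = 4, y₁ ≡ 1 mod 3. M₂ = 3, y₂ ≡ 3 mod 4. z = 1×4×1 + 0×3×3 ≡ 4 mod 12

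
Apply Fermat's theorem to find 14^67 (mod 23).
By Fermat: 14^{22} ≡ 1 (mod 23). 67 = 3×22 + 1. So 14^{67} ≡ 14^{1} ≡ 14 (mod 23)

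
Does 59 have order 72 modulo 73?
ord_73(59) divides 72. For each prime q|72: 59^{36}≡72, 59^{24}≡64, none ≡ 1. So 59 has order 72 and is a primitive root mod 73.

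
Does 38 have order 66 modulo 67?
38^{6} ≡ 1 (mod 67) and 6 < 66, so ord_67(38) = 6 ≠ 66 and 38 is not a primitive root.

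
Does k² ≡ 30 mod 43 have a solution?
By Euler's criterion: 30^{21} ≡ 42 mod 43. Since this equals -1 (≡ 42), 30 is not a QR.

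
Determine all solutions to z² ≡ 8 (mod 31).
The square roots of 8 mod 31 are 16 and 15. Verify: 16² = 256 ≡ 8 (mod 31)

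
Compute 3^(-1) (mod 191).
Since 191 is prime, by Fermat 3^(-1) ≡ 3^{189} ≡ 64 (mod 191). Verify: 3 × 64 = 192 ≡ 1 (mod 191)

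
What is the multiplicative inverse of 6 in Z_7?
Since 7 is prime, by Fermat 6^(-1) ≡ 6^{5} ≡ 6 mod 7. Verify: 6 × 6 = 36 ≡ 1 mod 7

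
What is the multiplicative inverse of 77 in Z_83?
Since 83 is prime, by Fermat 77^(-1) ≡ 77^{81} ≡ 69 mod 83. Verify: 77 × 69 = 5313 ≡ 1 mod 83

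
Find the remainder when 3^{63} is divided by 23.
By Fermat: 3^{22} ≡ 1 mod 23. 63 = 2×22 + 19. So 3^{63} ≡ 3^{19} ≡ 6 mod 23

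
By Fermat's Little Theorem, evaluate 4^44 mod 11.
By Fermat: 4^{10} ≡ 1 (mod 11). 44 = 4×10 + 4. So 4^{44} ≡ 4^{4} ≡ 3 (mod 11)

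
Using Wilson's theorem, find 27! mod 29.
(28)! = (27)! × (28) ≡ -1 mod 29. So (27)! ≡ -1 × (28)^(-1) ≡ (-1)×(-1) = 1 mod 29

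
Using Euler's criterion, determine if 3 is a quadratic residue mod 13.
By Euler's criterion: 3^{6} ≡ 1 mod 13. Since this equals 1, 3 is a QR.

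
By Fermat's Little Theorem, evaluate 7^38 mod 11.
By Fermat: 7^{10} ≡ 1 (mod 11). 38 = 3×10 + 8. So 7^{38} ≡ 7^{8} ≡ 9 (mod 11)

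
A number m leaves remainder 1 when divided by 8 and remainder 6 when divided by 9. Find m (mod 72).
M = 8 × 9 = 72. M₁ = 9, y₁ ≡ 1 (mod 8). M₂ = 8, y₂ ≡ 8 (mod 9). m = 1×9×1 + 6×8×8 ≡ 33 (mod 72)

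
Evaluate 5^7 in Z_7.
Using Fermat: 5^{6} ≡ 1 mod 7. 7 ≡ 1 mod 6. So 5^{7} ≡ 5^{1} ≡ 5 mod 7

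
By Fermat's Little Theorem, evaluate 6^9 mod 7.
By Fermat: 6^{6} ≡ 1 (mod 7). So 6^{9} = 6^{6} · 6^{3} ≡ 6^{3} ≡ 6 (mod 7)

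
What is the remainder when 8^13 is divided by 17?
By repeated squaring (mod 17): 8^{1}≡8, 8^{2}≡13, 8^{4}≡16, 8^{8}≡1. Then 8^{13} = 8^{8+4+1} ≡ 1 × 16 × 8 ≡ 9 (mod 17)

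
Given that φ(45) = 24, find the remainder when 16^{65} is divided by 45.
By Euler: 16^{24} ≡ 1 (mod 45) since gcd(16, 45) = 1. 65 = 2×24 + 17. So 16^{65} ≡ 16^{17} ≡ 31 (mod 45)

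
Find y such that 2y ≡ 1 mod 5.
Since 5 is prime, by Fermat 2^(-1) ≡ 2^{3} ≡ 3 mod 5. Verify: 2 × 3 = 6 ≡ 1 mod 5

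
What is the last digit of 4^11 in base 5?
Using Fermat: 4^{4} ≡ 1 (mod 5). 11 ≡ 3 (mod 4). So 4^{11} ≡ 4^{3} ≡ 4 (mod 5)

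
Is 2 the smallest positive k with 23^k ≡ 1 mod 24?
Powers of 23 mod 24: 23^1≡23, 23^2≡1. First k with 23^k≡1 is k=2. Yes, ord_24(23) = 2.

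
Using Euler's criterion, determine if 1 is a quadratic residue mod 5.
By Euler's criterion: 1^{2} ≡ 1 (mod 5). Since this equals 1, 1 is a QR.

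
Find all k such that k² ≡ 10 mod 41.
The square roots of 10 mod 41 are 16 and 25. Verify: 16² = 256 ≡ 10 mod 41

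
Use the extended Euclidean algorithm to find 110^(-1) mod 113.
Extended GCD: 110(-38) + 113(37) = 1. So 110^(-1) ≡ -38 ≡ 75 (mod 113). Verify: 110 × 75 = 8250 ≡ 1 (mod 113)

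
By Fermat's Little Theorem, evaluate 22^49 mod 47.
By Fermat: 22^{46} ≡ 1 (mod 47). So 22^{49} = 22^{46} · 22^{3} ≡ 22^{3} ≡ 26 (mod 47)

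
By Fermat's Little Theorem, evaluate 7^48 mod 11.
By Fermat: 7^{10} ≡ 1 (mod 11). 48 = 4×10 + 8. So 7^{48} ≡ 7^{8} ≡ 9 (mod 11)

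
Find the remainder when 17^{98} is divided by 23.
By Fermat: 17^{22} ≡ 1 (mod 23). 98 = 4×22 + 10. So 17^{98} ≡ 17^{10} ≡ 4 (mod 23)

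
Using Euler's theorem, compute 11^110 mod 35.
By Euler: 11^{24} ≡ 1 (mod 35) since gcd(11, 35) = 1. 110 = 4×24 + 14. So 11^{110} ≡ 11^{14} ≡ 16 (mod 35)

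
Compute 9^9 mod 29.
By repeated squaring mod 29: 9^{1}≡9, 9^{2}≡23, 9^{4}≡7, 9^{8}≡20. Then 9^{9} = 9^{8+1} ≡ 20 × 9 ≡ 6 mod 29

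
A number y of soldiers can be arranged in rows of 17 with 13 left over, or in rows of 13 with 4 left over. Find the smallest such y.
M = 17 × 13 = 221. M₁ = 13, y₁ ≡ 4 (mod 17). M₂ = 17, y₂ ≡ 10 (mod 13). y = 13×13×4 + 4×17×10 ≡ 30 (mod 221)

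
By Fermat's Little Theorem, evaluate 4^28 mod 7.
By Fermat: 4^{6} ≡ 1 (mod 7). 28 = 4×6 + 4. So 4^{28} ≡ 4^{4} ≡ 4 (mod 7)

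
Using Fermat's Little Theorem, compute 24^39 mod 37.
By Fermat: 24^{36} ≡ 1 mod 37. So 24^{39} = 24^{36} · 24^{3} ≡ 24^{3} ≡ 23 mod 37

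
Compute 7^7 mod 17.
By repeated squaring (mod 17): 7^{1}≡7, 7^{2}≡15, 7^{4}≡4. Then 7^{7} = 7^{4+2+1} ≡ 4 × 15 × 7 ≡ 12 (mod 17)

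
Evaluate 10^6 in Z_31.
By repeated squaring (mod 31): 10^{1}≡10, 10^{2}≡7, 10^{4}≡18. Then 10^{6} = 10^{4+2} ≡ 18 × 7 ≡ 2 (mod 31)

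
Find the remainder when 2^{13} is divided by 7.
By Fermat: 2^{6} ≡ 1 (mod 7). 13 = 2×6 + 1. So 2^{13} ≡ 2^{1} ≡ 2 (mod 7)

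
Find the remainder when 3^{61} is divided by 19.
By Fermat: 3^{18} ≡ 1 (mod 19). 61 = 3×18 + 7. So 3^{61} ≡ 3^{7} ≡ 2 (mod 19)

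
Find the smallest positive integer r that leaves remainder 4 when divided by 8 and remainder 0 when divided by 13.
M = 8 × 13 = 104. M₁ = 13, y₁ ≡ 5 mod 8. M₂ = 8, y₂ ≡ 5 mod 13. r = 4×13×5 + 0×8×5 ≡ 52 mod 104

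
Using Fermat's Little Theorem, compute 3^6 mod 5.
By Fermat: 3^{4} ≡ 1 mod 5. So 3^{6} = 3^{4} · 3^{2} ≡ 3^{2} ≡ 4 mod 5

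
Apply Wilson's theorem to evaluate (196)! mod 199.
(198)! = (196)! × (197) × (198) ≡ -1 (mod 199). So (196)! ≡ -1 × [(198)(197)]^(-1) ≡ 99 (mod 199)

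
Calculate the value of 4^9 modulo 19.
By repeated squaring (mod 19): 4^{1}≡4, 4^{2}≡16, 4^{4}≡9, 4^{8}≡5. Then 4^{9} = 4^{8+1} ≡ 5 × 4 ≡ 1 (mod 19)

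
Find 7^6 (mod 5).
Using Fermat: 7^{4} ≡ 1 (mod 5). 6 ≡ 2 (mod 4). So 7^{6} ≡ 7^{2} ≡ 4 (mod 5)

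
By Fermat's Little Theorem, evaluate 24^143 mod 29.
By Fermat: 24^{28} ≡ 1 mod 29. 143 = 5×28 + 3. So 24^{143} ≡ 24^{3} ≡ 20 mod 29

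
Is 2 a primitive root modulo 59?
ord_59(2) divides 58. For each prime q|58: 2^{29}≡58, 2^{2}≡4, none ≡ 1. So 2 has order 58 and is a primitive root mod 59.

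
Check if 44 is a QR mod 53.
By Euler's criterion: 44^{26} ≡ 1 (mod 53). Since this equals 1, 44 is a QR.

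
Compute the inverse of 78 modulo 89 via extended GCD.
Extended GCD: 78(8) + 89(-7) = 1. So 78^(-1) ≡ 8 mod 89. Verify: 78 × 8 = 624 ≡ 1 mod 89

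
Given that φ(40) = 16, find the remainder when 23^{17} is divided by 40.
By Euler: 23^{16} ≡ 1 (mod 40) since gcd(23, 40) = 1. 17 = 1×16 + 1. So 23^{17} ≡ 23^{1} ≡ 23 (mod 40)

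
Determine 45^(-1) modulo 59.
Since 59 is prime, by Fermat 45^(-1) ≡ 45^{57} ≡ 21 mod 59. Verify: 45 × 21 = 945 ≡ 1 mod 59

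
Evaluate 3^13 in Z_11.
Using Fermat: 3^{10} ≡ 1 mod 11. 13 ≡ 3 mod 10. So 3^{13} ≡ 3^{3} ≡ 5 mod 11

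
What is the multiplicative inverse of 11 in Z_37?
Since 37 is prime, by Fermat 11^(-1) ≡ 11^{35} ≡ 27 mod 37. Verify: 11 × 27 = 297 ≡ 1 mod 37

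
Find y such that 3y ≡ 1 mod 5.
Since 5 is prime, by Fermat 3^(-1) ≡ 3^{3} ≡ 2 mod 5. Verify: 3 × 2 = 6 ≡ 1 mod 5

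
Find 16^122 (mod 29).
Using Fermat: 16^{28} ≡ 1 (mod 29). 122 ≡ 10 (mod 28). So 16^{122} ≡ 16^{10} ≡ 7 (mod 29)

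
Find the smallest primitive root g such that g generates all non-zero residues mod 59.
g = 2. For each prime q|58: 2^{29}≡58, 2^{2}≡4, none ≡ 1, so ord_59(2) = 58 and 2 is a primitive root.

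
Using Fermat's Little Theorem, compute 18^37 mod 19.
By Fermat: 18^{18} ≡ 1 mod 19. 37 = 2×18 + 1. So 18^{37} ≡ 18^{1} ≡ 18 mod 19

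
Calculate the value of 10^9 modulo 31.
By repeated squaring (mod 31): 10^{1}≡10, 10^{2}≡7, 10^{4}≡18, 10^{8}≡14. Then 10^{9} = 10^{8+1} ≡ 14 × 10 ≡ 16 (mod 31)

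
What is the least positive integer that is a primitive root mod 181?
g = 2. For each prime q|180: 2^{90}≡180, 2^{60}≡48, 2^{36}≡59, none ≡ 1, so ord_181(2) = 180 and 2 is a primitive root.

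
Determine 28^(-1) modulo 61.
Since 61 is prime, by Fermat 28^(-1) ≡ 28^{59} ≡ 24 mod 61. Verify: 28 × 24 = 672 ≡ 1 mod 61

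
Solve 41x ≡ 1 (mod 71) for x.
Since 71 is prime, by Fermat 41^(-1) ≡ 41^{69} ≡ 26 (mod 71). Verify: 41 × 26 = 1066 ≡ 1 (mod 71)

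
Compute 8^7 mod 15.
By repeated squaring (mod 15): 8^{1}≡8, 8^{2}≡4, 8^{4}≡1. Then 8^{7} = 8^{4+2+1} ≡ 1 × 4 × 8 ≡ 2 (mod 15)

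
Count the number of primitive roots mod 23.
A prime p has φ(p-1) primitive roots; here φ(22) = 10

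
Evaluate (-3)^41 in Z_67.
By repeated squaring mod 67: (-3)^{1}≡64, (-3)^{2}≡9, (-3)^{4}≡14, (-3)^{8}≡62, (-3)^{16}≡25, (-3)^{32}≡22. Then (-3)^{41} = (-3)^{32+8+1} ≡ 22 × 62 × 64 ≡ 62 mod 67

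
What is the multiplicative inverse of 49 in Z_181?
Since 181 is prime, by Fermat 49^(-1) ≡ 49^{179} ≡ 133 mod 181. Verify: 49 × 133 = 6517 ≡ 1 mod 181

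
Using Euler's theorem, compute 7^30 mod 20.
By Euler: 7^{8} ≡ 1 (mod 20) since gcd(7, 20) = 1. 30 = 3×8 + 6. So 7^{30} ≡ 7^{6} ≡ 9 (mod 20)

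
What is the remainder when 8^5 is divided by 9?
By repeated squaring mod 9: 8^{1}≡8, 8^{2}≡1, 8^{4}≡1. Then 8^{5} = 8^{4+1} ≡ 1 × 8 ≡ 8 mod 9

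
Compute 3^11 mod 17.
By repeated squaring (mod 17): 3^{1}≡3, 3^{2}≡9, 3^{4}≡13, 3^{8}≡16. Then 3^{11} = 3^{8+2+1} ≡ 16 × 9 × 3 ≡ 7 (mod 17)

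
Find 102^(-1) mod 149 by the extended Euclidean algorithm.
Extended GCD: 102(19) + 149(-13) = 1. So 102^(-1) ≡ 19 mod 149. Verify: 102 × 19 = 1938 ≡ 1 mod 149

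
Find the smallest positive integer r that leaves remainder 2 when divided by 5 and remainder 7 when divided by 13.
M = 5 × 13 = 65. M₁ = 13, y₁ ≡ 2 (mod 5). M₂ = 5, y₂ ≡ 8 (mod 13). r = 2×13×2 + 7×5×8 ≡ 7 (mod 65)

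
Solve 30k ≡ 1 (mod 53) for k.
Since 53 is prime, by Fermat 30^(-1) ≡ 30^{51} ≡ 23 (mod 53). Verify: 30 × 23 = 690 ≡ 1 (mod 53)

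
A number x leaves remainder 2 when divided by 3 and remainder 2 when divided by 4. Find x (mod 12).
M = 3 × 4 = 12. M₁ = 4, y₁ ≡ 1 (mod 3). M₂ = 3, y₂ ≡ 3 (mod 4). x = 2×4×1 + 2×3×3 ≡ 2 (mod 12)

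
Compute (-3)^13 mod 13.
Using Fermat: (-3)^{12} ≡ 1 (mod 13). 13 ≡ 1 (mod 12). So (-3)^{13} ≡ (-3)^{1} ≡ 10 (mod 13)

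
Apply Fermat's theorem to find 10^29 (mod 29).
By Fermat: 10^{28} ≡ 1 (mod 29). So 10^{29} = 10^{28} · 10^{1} ≡ 10^{1} ≡ 10 (mod 29)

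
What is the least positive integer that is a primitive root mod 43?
g = 3. For each prime q|42: 3^{21}≡42, 3^{14}≡36, 3^{6}≡41, none ≡ 1, so ord_43(3) = 42 and 3 is a primitive root.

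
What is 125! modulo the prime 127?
(126)! = (125)! × (126) ≡ -1 (mod 127). So (125)! ≡ -1 × (126)^(-1) ≡ (-1)×(-1) = 1 (mod 127)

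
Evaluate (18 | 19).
(18/19) = 18^{9} mod 19 = -1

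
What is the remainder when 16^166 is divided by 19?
Using Fermat: 16^{18} ≡ 1 mod 19. 166 ≡ 4 mod 18. So 16^{166} ≡ 16^{4} ≡ 5 mod 19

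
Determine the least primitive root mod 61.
g = 2. For each prime q|60: 2^{30}≡60, 2^{20}≡47, 2^{12}≡9, none ≡ 1, so ord_61(2) = 60 and 2 is a primitive root.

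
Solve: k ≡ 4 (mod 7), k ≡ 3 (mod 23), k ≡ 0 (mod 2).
M = 7 × 23 × 2 = 322. M₁ = 46, y₁ ≡ 2 (mod 7). M₂ = 14, y₂ ≡ 5 (mod 23). M₃ = 161, y₃ ≡ 1 (mod 2). k = 4×46×2 + 3×14×5 + 0×161×1 ≡ 256 (mod 322)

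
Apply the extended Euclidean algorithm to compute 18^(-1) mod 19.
Extended GCD: 18(-1) + 19(1) = 1. So 18^(-1) ≡ -1 ≡ 18 mod 19. Verify: 18 × 18 = 324 ≡ 1 mod 19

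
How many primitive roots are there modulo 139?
Number of primitive roots mod 139 = φ(p-1) = φ(138) = 44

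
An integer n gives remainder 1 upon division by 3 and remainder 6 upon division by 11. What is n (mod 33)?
M = 3 × 11 = 33. M₁ = 11, y₁ ≡ 2 (mod 3). M₂ = 3, y₂ ≡ 4 (mod 11). n = 1×11×2 + 6×3×4 ≡ 28 (mod 33)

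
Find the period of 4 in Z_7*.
Powers of 4 mod 7: 4^1≡4, 4^2≡2, 4^3≡1. So the order of 4 is 3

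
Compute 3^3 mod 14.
3^{3} = 27 ≡ 13 (mod 14)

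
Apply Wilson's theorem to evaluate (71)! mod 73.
(72)! = (71)! × (72) ≡ -1 mod 73. So (71)! ≡ -1 × (72)^(-1) ≡ (-1)×(-1) = 1 mod 73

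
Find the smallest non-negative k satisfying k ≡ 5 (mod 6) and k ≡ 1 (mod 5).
M = 6 × 5 = 30. M₁ = 5, y₁ ≡ 5 (mod 6). M₂ = 6, y₂ ≡ 1 (mod 5). k = 5×5×5 + 1×6×1 ≡ 11 (mod 30)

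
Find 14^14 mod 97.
By repeated squaring mod 97: 14^{1}≡14, 14^{2}≡2, 14^{4}≡4, 14^{8}≡16. Then 14^{14} = 14^{8+4+2} ≡ 16 × 4 × 2 ≡ 31 mod 97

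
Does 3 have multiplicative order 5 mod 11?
Powers of 3 mod 11: 3^1≡3, 3^2≡9, 3^3≡5, 3^4≡4, 3^5≡1. First k with 3^k≡1 is k=5. Yes, ord_11(3) = 5.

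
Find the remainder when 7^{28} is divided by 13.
By Fermat: 7^{12} ≡ 1 mod 13. 28 = 2×12 + 4. So 7^{28} ≡ 7^{4} ≡ 9 mod 13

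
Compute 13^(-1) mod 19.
Since 19 is prime, by Fermat 13^(-1) ≡ 13^{17} ≡ 3 mod 19. Verify: 13 × 3 = 39 ≡ 1 mod 19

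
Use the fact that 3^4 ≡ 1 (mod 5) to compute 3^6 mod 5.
By Fermat: 3^{4} ≡ 1 (mod 5). So 3^{6} = 3^{4} · 3^{2} ≡ 3^{2} ≡ 4 (mod 5)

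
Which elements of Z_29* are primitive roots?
There are φ(28) = 12 primitive roots mod 29: {2, 3, 8, 10, 11, 14, 15, 18, 19, 21, 26, 27}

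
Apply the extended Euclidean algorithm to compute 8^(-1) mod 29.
Extended GCD: 8(11) + 29(-3) = 1. So 8^(-1) ≡ 11 (mod 29). Verify: 8 × 11 = 88 ≡ 1 (mod 29)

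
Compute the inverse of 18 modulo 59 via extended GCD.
Extended GCD: 18(23) + 59(-7) = 1. So 18^(-1) ≡ 23 mod 59. Verify: 18 × 23 = 414 ≡ 1 mod 59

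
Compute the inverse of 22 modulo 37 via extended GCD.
Extended GCD: 22(-5) + 37(3) = 1. So 22^(-1) ≡ -5 ≡ 32 mod 37. Verify: 22 × 32 = 704 ≡ 1 mod 37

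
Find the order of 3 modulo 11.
Powers of 3 mod 11: 3^1≡3, 3^2≡9, 3^3≡5, 3^4≡4, 3^5≡1. Order = 5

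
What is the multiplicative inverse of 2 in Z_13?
Since 13 is prime, by Fermat 2^(-1) ≡ 2^{11} ≡ 7 (mod 13). Verify: 2 × 7 = 14 ≡ 1 (mod 13)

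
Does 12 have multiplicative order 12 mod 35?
Powers of 12 mod 35: 12^1≡12, 12^2≡4, 12^3≡13, 12^4≡16, 12^5≡17, 12^6≡29, 12^7≡33, 12^8≡11, 12^9≡27, 12^10≡9, 12^11≡3, 12^12≡1. First k with 12^k≡1 is k=12. Yes, ord_35(12) = 12.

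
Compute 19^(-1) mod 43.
Since 43 is prime, by Fermat 19^(-1) ≡ 19^{41} ≡ 34 mod 43. Verify: 19 × 34 = 646 ≡ 1 mod 43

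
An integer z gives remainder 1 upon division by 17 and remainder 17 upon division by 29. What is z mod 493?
M = 17 × 29 = 493. M₁ = 29, y₁ ≡ 10 mod 17. M₂ = 17, y₂ ≡ 12 mod 29. z = 1×29×10 + 17×17×12 ≡ 307 mod 493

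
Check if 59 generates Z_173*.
ord_173(59) divides 172. For each prime q|172: 59^{86}≡172, 59^{4}≡95, none ≡ 1. So 59 has order 172 and is a primitive root mod 173.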